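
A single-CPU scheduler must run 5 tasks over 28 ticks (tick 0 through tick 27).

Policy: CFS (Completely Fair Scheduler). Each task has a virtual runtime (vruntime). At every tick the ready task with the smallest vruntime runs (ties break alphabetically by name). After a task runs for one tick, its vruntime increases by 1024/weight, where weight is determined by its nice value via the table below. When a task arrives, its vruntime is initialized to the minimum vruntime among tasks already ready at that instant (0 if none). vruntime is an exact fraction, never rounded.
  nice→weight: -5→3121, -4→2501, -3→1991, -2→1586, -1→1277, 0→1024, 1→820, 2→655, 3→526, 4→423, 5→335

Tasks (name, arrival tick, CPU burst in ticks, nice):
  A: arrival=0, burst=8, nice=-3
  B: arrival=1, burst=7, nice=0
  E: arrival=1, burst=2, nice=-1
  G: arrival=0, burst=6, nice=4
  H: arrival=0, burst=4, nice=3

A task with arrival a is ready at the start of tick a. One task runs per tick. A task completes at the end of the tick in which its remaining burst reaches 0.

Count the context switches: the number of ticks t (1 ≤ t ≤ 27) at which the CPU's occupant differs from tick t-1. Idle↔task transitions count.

context switches = 23

t=0: vr[A=0 G=0 H=0] → run A
t=1: vr[A=1024/1991 B=0 E=0 G=0 H=0] → run B
t=2: vr[A=1024/1991 B=1 E=0 G=0 H=0] → run E
t=3: vr[A=1024/1991 B=1 E=1024/1277 G=0 H=0] → run G
t=4: vr[A=1024/1991 B=1 E=1024/1277 G=1024/423 H=0] → run H
t=5: vr[A=1024/1991 B=1 E=1024/1277 G=1024/423 H=512/263] → run A
t=6: vr[A=2048/1991 B=1 E=1024/1277 G=1024/423 H=512/263] → run E
t=7: vr[A=2048/1991 B=1 G=1024/423 H=512/263] → run B
t=8: vr[A=2048/1991 B=2 G=1024/423 H=512/263] → run A
t=9: vr[A=3072/1991 B=2 G=1024/423 H=512/263] → run A
t=10: vr[A=4096/1991 B=2 G=1024/423 H=512/263] → run H
t=11: vr[A=4096/1991 B=2 G=1024/423 H=1024/263] → run B
t=12: vr[A=4096/1991 B=3 G=1024/423 H=1024/263] → run A
t=13: vr[A=5120/1991 B=3 G=1024/423 H=1024/263] → run G
t=14: vr[A=5120/1991 B=3 G=2048/423 H=1024/263] → run A
t=15: vr[A=6144/1991 B=3 G=2048/423 H=1024/263] → run B
t=16: vr[A=6144/1991 B=4 G=2048/423 H=1024/263] → run A
t=17: vr[A=7168/1991 B=4 G=2048/423 H=1024/263] → run A
t=18: vr[B=4 G=2048/423 H=1024/263] → run H
t=19: vr[B=4 G=2048/423 H=1536/263] → run B
t=20: vr[B=5 G=2048/423 H=1536/263] → run G
t=21: vr[B=5 G=1024/141 H=1536/263] → run B
t=22: vr[B=6 G=1024/141 H=1536/263] → run H
t=23: vr[B=6 G=1024/141] → run B
t=24: vr[G=1024/141] → run G
t=25: vr[G=4096/423] → run G
t=26: vr[G=5120/423] → run G
t=27: (idle)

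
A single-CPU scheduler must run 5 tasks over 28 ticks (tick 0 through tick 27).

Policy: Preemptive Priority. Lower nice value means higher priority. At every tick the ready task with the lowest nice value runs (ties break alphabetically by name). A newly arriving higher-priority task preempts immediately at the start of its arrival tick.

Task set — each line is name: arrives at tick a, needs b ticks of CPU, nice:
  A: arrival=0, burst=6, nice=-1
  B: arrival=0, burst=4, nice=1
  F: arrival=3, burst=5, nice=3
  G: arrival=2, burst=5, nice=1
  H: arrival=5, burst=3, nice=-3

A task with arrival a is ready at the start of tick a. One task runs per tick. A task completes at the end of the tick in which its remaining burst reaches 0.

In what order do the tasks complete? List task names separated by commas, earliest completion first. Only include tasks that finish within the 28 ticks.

t=0: ready={A,B} → run A
t=1: ready={A,B} → run A
t=2: ready={A,B,G} → run A
t=3: ready={A,B,F,G} → run A
t=4: ready={A,B,F,G} → run A
t=5: ready={A,B,F,G,H} → run H
t=6: ready={A,B,F,G,H} → run H
t=7: ready={A,B,F,G,H} → run H
t=8: ready={A,B,F,G} → run A
t=9: ready={B,F,G} → run B
t=10: ready={B,F,G} → run B
t=11: ready={B,F,G} → run B
t=12: ready={B,F,G} → run B
t=13: ready={F,G} → run G
t=14: ready={F,G} → run G
t=15: ready={F,G} → run G
t=16: ready={F,G} → run G
t=17: ready={F,G} → run G
t=18: ready={F} → run F
t=19: ready={F} → run F
t=20: ready={F} → run F
t=21: ready={F} → run F
t=22: ready={F} → run F
t=23: (idle)
t=24: (idle)
t=25: (idle)
t=26: (idle)
t=27: (idle)

completion order = H, A, B, G, F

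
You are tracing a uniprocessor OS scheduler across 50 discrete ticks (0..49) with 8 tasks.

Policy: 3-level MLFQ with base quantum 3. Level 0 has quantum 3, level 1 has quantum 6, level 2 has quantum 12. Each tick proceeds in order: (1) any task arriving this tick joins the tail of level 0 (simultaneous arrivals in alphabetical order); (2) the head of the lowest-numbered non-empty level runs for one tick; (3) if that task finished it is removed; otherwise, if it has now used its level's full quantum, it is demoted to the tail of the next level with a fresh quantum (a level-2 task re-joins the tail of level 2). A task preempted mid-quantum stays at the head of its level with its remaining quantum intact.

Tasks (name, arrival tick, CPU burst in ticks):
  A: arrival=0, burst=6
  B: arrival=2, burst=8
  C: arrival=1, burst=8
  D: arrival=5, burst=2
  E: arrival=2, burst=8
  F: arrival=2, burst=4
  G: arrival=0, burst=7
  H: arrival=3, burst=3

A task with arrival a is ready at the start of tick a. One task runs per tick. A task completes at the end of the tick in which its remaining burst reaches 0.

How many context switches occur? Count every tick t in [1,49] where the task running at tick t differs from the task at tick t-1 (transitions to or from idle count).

context switches = 14

t=0: L0/L1/L2 = AG/-/- → run A
t=1: L0/L1/L2 = AGC/-/- → run A
t=2: L0/L1/L2 = AGCBEF/-/- → run A
t=3: L0/L1/L2 = GCBEFH/A/- → run G
t=4: L0/L1/L2 = GCBEFH/A/- → run G
t=5: L0/L1/L2 = GCBEFHD/A/- → run G
t=6: L0/L1/L2 = CBEFHD/AG/- → run C
t=7: L0/L1/L2 = CBEFHD/AG/- → run C
t=8: L0/L1/L2 = CBEFHD/AG/- → run C
t=9: L0/L1/L2 = BEFHD/AGC/- → run B
t=10: L0/L1/L2 = BEFHD/AGC/- → run B
t=11: L0/L1/L2 = BEFHD/AGC/- → run B
t=12: L0/L1/L2 = EFHD/AGCB/- → run E
t=13: L0/L1/L2 = EFHD/AGCB/- → run E
t=14: L0/L1/L2 = EFHD/AGCB/- → run E
t=15: L0/L1/L2 = FHD/AGCBE/- → run F
t=16: L0/L1/L2 = FHD/AGCBE/- → run F
t=17: L0/L1/L2 = FHD/AGCBE/- → run F
t=18: L0/L1/L2 = HD/AGCBEF/- → run H
t=19: L0/L1/L2 = HD/AGCBEF/- → run H
t=20: L0/L1/L2 = HD/AGCBEF/- → run H
t=21: L0/L1/L2 = D/AGCBEF/- → run D
t=22: L0/L1/L2 = D/AGCBEF/- → run D
t=23: L0/L1/L2 = -/AGCBEF/- → run A
t=24: L0/L1/L2 = -/AGCBEF/- → run A
t=25: L0/L1/L2 = -/AGCBEF/- → run A
t=26: L0/L1/L2 = -/GCBEF/- → run G
t=27: L0/L1/L2 = -/GCBEF/- → run G
t=28: L0/L1/L2 = -/GCBEF/- → run G
t=29: L0/L1/L2 = -/GCBEF/- → run G
t=30: L0/L1/L2 = -/CBEF/- → run C
t=31: L0/L1/L2 = -/CBEF/- → run C
t=32: L0/L1/L2 = -/CBEF/- → run C
t=33: L0/L1/L2 = -/CBEF/- → run C
t=34: L0/L1/L2 = -/CBEF/- → run C
t=35: L0/L1/L2 = -/BEF/- → run B
t=36: L0/L1/L2 = -/BEF/- → run B
t=37: L0/L1/L2 = -/BEF/- → run B
t=38: L0/L1/L2 = -/BEF/- → run B
t=39: L0/L1/L2 = -/BEF/- → run B
t=40: L0/L1/L2 = -/EF/- → run E
t=41: L0/L1/L2 = -/EF/- → run E
t=42: L0/L1/L2 = -/EF/- → run E
t=43: L0/L1/L2 = -/EF/- → run E
t=44: L0/L1/L2 = -/EF/- → run E
t=45: L0/L1/L2 = -/F/- → run F
t=46: (idle)
t=47: (idle)
t=48: (idle)
t=49: (idle)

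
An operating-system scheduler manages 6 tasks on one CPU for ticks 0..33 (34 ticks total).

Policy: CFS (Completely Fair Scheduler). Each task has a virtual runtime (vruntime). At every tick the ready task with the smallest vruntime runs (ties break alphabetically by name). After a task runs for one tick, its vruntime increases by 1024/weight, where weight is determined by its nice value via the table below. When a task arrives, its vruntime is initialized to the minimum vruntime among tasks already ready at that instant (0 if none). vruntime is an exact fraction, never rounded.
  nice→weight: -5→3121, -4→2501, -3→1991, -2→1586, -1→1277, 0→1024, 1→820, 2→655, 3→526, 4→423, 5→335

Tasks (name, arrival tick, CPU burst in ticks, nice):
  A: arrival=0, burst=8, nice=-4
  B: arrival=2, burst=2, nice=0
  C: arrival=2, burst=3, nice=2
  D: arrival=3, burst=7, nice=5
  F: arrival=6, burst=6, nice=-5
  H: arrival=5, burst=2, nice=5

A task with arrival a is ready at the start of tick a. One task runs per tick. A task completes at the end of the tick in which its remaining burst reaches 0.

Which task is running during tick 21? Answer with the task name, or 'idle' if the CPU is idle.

t=0: vr[A=0] → run A
t=1: vr[A=1024/2501] → run A
t=2: vr[A=2048/2501 B=2048/2501 C=2048/2501] → run A
t=3: vr[A=3072/2501 B=2048/2501 C=2048/2501 D=2048/2501] → run B
t=4: vr[A=3072/2501 B=4549/2501 C=2048/2501 D=2048/2501] → run C
t=5: vr[A=3072/2501 B=4549/2501 C=3902464/1638155 D=2048/2501 H=2048/2501] → run D
t=6: vr[A=3072/2501 B=4549/2501 C=3902464/1638155 D=3247104/837835 F=2048/2501 H=2048/2501] → run F
t=7: vr[A=3072/2501 B=4549/2501 C=3902464/1638155 D=3247104/837835 F=8952832/7805621 H=2048/2501] → run H
t=8: vr[A=3072/2501 B=4549/2501 C=3902464/1638155 D=3247104/837835 F=8952832/7805621 H=3247104/837835] → run F
t=9: vr[A=3072/2501 B=4549/2501 C=3902464/1638155 D=3247104/837835 F=11513856/7805621 H=3247104/837835] → run A
t=10: vr[A=4096/2501 B=4549/2501 C=3902464/1638155 D=3247104/837835 F=11513856/7805621 H=3247104/837835] → run F
t=11: vr[A=4096/2501 B=4549/2501 C=3902464/1638155 D=3247104/837835 F=14074880/7805621 H=3247104/837835] → run A
t=12: vr[A=5120/2501 B=4549/2501 C=3902464/1638155 D=3247104/837835 F=14074880/7805621 H=3247104/837835] → run F
t=13: vr[A=5120/2501 B=4549/2501 C=3902464/1638155 D=3247104/837835 F=16635904/7805621 H=3247104/837835] → run B
t=14: vr[A=5120/2501 C=3902464/1638155 D=3247104/837835 F=16635904/7805621 H=3247104/837835] → run A
t=15: vr[A=6144/2501 C=3902464/1638155 D=3247104/837835 F=16635904/7805621 H=3247104/837835] → run F
t=16: vr[A=6144/2501 C=3902464/1638155 D=3247104/837835 F=19196928/7805621 H=3247104/837835] → run C
t=17: vr[A=6144/2501 C=6463488/1638155 D=3247104/837835 F=19196928/7805621 H=3247104/837835] → run A
t=18: vr[A=7168/2501 C=6463488/1638155 D=3247104/837835 F=19196928/7805621 H=3247104/837835] → run F
t=19: vr[A=7168/2501 C=6463488/1638155 D=3247104/837835 H=3247104/837835] → run A
t=20: vr[C=6463488/1638155 D=3247104/837835 H=3247104/837835] → run D
t=21: vr[C=6463488/1638155 D=5808128/837835 H=3247104/837835] → run H
t=22: vr[C=6463488/1638155 D=5808128/837835] → run C
t=23: vr[D=5808128/837835] → run D
t=24: vr[D=8369152/837835] → run D
t=25: vr[D=10930176/837835] → run D
t=26: vr[D=2698240/167567] → run D
t=27: vr[D=16052224/837835] → run D
t=28: (idle)
t=29: (idle)
t=30: (idle)
t=31: (idle)
t=32: (idle)
t=33: (idle)

running at tick 21 = H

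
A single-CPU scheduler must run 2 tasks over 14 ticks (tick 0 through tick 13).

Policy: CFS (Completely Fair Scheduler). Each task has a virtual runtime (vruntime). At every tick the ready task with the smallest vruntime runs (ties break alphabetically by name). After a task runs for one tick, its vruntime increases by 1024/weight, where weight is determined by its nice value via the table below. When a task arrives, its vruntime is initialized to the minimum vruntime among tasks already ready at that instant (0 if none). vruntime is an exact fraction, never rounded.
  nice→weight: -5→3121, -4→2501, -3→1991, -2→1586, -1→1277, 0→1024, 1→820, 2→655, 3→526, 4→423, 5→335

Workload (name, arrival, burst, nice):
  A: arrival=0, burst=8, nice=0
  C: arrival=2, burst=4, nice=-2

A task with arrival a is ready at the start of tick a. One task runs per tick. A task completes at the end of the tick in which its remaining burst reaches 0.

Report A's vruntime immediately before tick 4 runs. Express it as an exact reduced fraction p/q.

t=0: vr[A=0] → run A
t=1: vr[A=1] → run A
t=2: vr[A=2 C=2] → run A
t=3: vr[A=3 C=2] → run C
t=4: vr[A=3 C=2098/793] → run C
t=5: vr[A=3 C=2610/793] → run A
t=6: vr[A=4 C=2610/793] → run C
t=7: vr[A=4 C=3122/793] → run C
t=8: vr[A=4] → run A
t=9: vr[A=5] → run A
t=10: vr[A=6] → run A
t=11: vr[A=7] → run A
t=12: (idle)
t=13: (idle)

vruntime(A, start of tick 4) = 3/1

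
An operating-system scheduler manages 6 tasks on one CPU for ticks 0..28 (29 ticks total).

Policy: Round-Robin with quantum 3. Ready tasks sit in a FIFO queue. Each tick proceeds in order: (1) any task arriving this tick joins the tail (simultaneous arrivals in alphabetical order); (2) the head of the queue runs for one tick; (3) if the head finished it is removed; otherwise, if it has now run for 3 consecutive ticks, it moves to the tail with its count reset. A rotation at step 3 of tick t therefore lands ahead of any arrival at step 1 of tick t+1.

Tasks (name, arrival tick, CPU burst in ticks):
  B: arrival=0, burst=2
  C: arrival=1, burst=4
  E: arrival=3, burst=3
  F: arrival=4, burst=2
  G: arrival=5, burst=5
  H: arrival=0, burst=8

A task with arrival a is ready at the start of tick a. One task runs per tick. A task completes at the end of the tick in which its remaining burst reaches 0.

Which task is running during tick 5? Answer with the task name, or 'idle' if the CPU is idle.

t=0: queue=[B,H] q_used=0 → run B
t=1: queue=[B,H,C] q_used=1 → run B
t=2: queue=[H,C] q_used=0 → run H
t=3: queue=[H,C,E] q_used=1 → run H
t=4: queue=[H,C,E,F] q_used=2 → run H
t=5: queue=[C,E,F,H,G] q_used=0 → run C
t=6: queue=[C,E,F,H,G] q_used=1 → run C
t=7: queue=[C,E,F,H,G] q_used=2 → run C
t=8: queue=[E,F,H,G,C] q_used=0 → run E
t=9: queue=[E,F,H,G,C] q_used=1 → run E
t=10: queue=[E,F,H,G,C] q_used=2 → run E
t=11: queue=[F,H,G,C] q_used=0 → run F
t=12: queue=[F,H,G,C] q_used=1 → run F
t=13: queue=[H,G,C] q_used=0 → run H
t=14: queue=[H,G,C] q_used=1 → run H
t=15: queue=[H,G,C] q_used=2 → run H
t=16: queue=[G,C,H] q_used=0 → run G
t=17: queue=[G,C,H] q_used=1 → run G
t=18: queue=[G,C,H] q_used=2 → run G
t=19: queue=[C,H,G] q_used=0 → run C
t=20: queue=[H,G] q_used=0 → run H
t=21: queue=[H,G] q_used=1 → run H
t=22: queue=[G] q_used=0 → run G
t=23: queue=[G] q_used=1 → run G
t=24: (idle)
t=25: (idle)
t=26: (idle)
t=27: (idle)
t=28: (idle)

running at tick 5 = C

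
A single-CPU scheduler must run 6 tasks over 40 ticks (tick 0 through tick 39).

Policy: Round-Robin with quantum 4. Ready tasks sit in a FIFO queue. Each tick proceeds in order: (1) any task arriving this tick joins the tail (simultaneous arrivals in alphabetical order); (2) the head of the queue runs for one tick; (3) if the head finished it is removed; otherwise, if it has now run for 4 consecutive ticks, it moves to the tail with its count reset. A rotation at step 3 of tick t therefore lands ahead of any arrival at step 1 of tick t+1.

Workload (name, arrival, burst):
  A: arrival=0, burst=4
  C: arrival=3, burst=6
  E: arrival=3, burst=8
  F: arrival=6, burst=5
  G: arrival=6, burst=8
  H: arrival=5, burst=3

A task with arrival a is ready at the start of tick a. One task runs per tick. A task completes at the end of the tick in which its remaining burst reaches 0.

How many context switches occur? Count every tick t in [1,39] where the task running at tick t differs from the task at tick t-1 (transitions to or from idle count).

t=0: queue=[A] q_used=0 → run A
t=1: queue=[A] q_used=1 → run A
t=2: queue=[A] q_used=2 → run A
t=3: queue=[A,C,E] q_used=3 → run A
t=4: queue=[C,E] q_used=0 → run C
t=5: queue=[C,E,H] q_used=1 → run C
t=6: queue=[C,E,H,F,G] q_used=2 → run C
t=7: queue=[C,E,H,F,G] q_used=3 → run C
t=8: queue=[E,H,F,G,C] q_used=0 → run E
t=9: queue=[E,H,F,G,C] q_used=1 → run E
t=10: queue=[E,H,F,G,C] q_used=2 → run E
t=11: queue=[E,H,F,G,C] q_used=3 → run E
t=12: queue=[H,F,G,C,E] q_used=0 → run H
t=13: queue=[H,F,G,C,E] q_used=1 → run H
t=14: queue=[H,F,G,C,E] q_used=2 → run H
t=15: queue=[F,G,C,E] q_used=0 → run F
t=16: queue=[F,G,C,E] q_used=1 → run F
t=17: queue=[F,G,C,E] q_used=2 → run F
t=18: queue=[F,G,C,E] q_used=3 → run F
t=19: queue=[G,C,E,F] q_used=0 → run G
t=20: queue=[G,C,E,F] q_used=1 → run G
t=21: queue=[G,C,E,F] q_used=2 → run G
t=22: queue=[G,C,E,F] q_used=3 → run G
t=23: queue=[C,E,F,G] q_used=0 → run C
t=24: queue=[C,E,F,G] q_used=1 → run C
t=25: queue=[E,F,G] q_used=0 → run E
t=26: queue=[E,F,G] q_used=1 → run E
t=27: queue=[E,F,G] q_used=2 → run E
t=28: queue=[E,F,G] q_used=3 → run E
t=29: queue=[F,G] q_used=0 → run F
t=30: queue=[G] q_used=0 → run G
t=31: queue=[G] q_used=1 → run G
t=32: queue=[G] q_used=2 → run G
t=33: queue=[G] q_used=3 → run G
t=34: (idle)
t=35: (idle)
t=36: (idle)
t=37: (idle)
t=38: (idle)
t=39: (idle)

context switches = 10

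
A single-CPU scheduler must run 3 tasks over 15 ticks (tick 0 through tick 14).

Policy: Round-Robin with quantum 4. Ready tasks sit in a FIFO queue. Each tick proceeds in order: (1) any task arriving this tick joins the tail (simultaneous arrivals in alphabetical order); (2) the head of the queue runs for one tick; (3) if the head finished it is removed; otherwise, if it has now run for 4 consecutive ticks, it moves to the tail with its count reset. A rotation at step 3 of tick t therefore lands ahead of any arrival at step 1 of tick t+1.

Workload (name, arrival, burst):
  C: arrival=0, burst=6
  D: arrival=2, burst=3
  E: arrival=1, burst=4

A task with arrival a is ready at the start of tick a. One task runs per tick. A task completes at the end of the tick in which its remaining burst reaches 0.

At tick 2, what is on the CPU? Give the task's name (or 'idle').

running at tick 2 = C

t=0: queue=[C] q_used=0 → run C
t=1: queue=[C,E] q_used=1 → run C
t=2: queue=[C,E,D] q_used=2 → run C
t=3: queue=[C,E,D] q_used=3 → run C
t=4: queue=[E,D,C] q_used=0 → run E
t=5: queue=[E,D,C] q_used=1 → run E
t=6: queue=[E,D,C] q_used=2 → run E
t=7: queue=[E,D,C] q_used=3 → run E
t=8: queue=[D,C] q_used=0 → run D
t=9: queue=[D,C] q_used=1 → run D
t=10: queue=[D,C] q_used=2 → run D
t=11: queue=[C] q_used=0 → run C
t=12: queue=[C] q_used=1 → run C
t=13: (idle)
t=14: (idle)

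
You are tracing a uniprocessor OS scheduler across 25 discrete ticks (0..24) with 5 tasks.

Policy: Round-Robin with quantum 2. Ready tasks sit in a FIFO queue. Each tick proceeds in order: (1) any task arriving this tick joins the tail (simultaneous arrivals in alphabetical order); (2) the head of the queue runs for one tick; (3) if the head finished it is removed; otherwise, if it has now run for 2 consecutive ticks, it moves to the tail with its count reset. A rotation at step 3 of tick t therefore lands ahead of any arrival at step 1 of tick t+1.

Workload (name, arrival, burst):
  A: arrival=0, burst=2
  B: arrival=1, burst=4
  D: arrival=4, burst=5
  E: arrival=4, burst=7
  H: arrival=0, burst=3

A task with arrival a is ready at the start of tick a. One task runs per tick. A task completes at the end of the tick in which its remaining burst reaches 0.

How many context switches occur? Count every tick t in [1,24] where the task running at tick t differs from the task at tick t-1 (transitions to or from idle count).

context switches = 11

t=0: queue=[A,H] q_used=0 → run A
t=1: queue=[A,H,B] q_used=1 → run A
t=2: queue=[H,B] q_used=0 → run H
t=3: queue=[H,B] q_used=1 → run H
t=4: queue=[B,H,D,E] q_used=0 → run B
t=5: queue=[B,H,D,E] q_used=1 → run B
t=6: queue=[H,D,E,B] q_used=0 → run H
t=7: queue=[D,E,B] q_used=0 → run D
t=8: queue=[D,E,B] q_used=1 → run D
t=9: queue=[E,B,D] q_used=0 → run E
t=10: queue=[E,B,D] q_used=1 → run E
t=11: queue=[B,D,E] q_used=0 → run B
t=12: queue=[B,D,E] q_used=1 → run B
t=13: queue=[D,E] q_used=0 → run D
t=14: queue=[D,E] q_used=1 → run D
t=15: queue=[E,D] q_used=0 → run E
t=16: queue=[E,D] q_used=1 → run E
t=17: queue=[D,E] q_used=0 → run D
t=18: queue=[E] q_used=0 → run E
t=19: queue=[E] q_used=1 → run E
t=20: queue=[E] q_used=0 → run E
t=21: (idle)
t=22: (idle)
t=23: (idle)
t=24: (idle)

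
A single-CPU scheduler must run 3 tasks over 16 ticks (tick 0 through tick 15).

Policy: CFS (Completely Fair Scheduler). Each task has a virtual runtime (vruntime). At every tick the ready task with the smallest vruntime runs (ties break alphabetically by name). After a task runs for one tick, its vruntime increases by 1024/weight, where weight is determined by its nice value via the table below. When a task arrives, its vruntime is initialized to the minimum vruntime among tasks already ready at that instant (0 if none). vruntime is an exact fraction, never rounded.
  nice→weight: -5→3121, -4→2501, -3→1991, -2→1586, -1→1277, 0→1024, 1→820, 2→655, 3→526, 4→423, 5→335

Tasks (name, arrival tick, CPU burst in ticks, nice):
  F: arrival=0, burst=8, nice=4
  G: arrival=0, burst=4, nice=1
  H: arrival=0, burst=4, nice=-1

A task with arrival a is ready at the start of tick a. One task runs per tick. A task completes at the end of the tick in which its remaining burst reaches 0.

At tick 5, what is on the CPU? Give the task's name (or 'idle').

t=0: vr[F=0 G=0 H=0] → run F
t=1: vr[F=1024/423 G=0 H=0] → run G
t=2: vr[F=1024/423 G=256/205 H=0] → run H
t=3: vr[F=1024/423 G=256/205 H=1024/1277] → run H
t=4: vr[F=1024/423 G=256/205 H=2048/1277] → run G
t=5: vr[F=1024/423 G=512/205 H=2048/1277] → run H
t=6: vr[F=1024/423 G=512/205 H=3072/1277] → run H
t=7: vr[F=1024/423 G=512/205] → run F
t=8: vr[F=2048/423 G=512/205] → run G
t=9: vr[F=2048/423 G=768/205] → run G
t=10: vr[F=2048/423] → run F
t=11: vr[F=1024/141] → run F
t=12: vr[F=4096/423] → run F
t=13: vr[F=5120/423] → run F
t=14: vr[F=2048/141] → run F
t=15: vr[F=7168/423] → run F

running at tick 5 = H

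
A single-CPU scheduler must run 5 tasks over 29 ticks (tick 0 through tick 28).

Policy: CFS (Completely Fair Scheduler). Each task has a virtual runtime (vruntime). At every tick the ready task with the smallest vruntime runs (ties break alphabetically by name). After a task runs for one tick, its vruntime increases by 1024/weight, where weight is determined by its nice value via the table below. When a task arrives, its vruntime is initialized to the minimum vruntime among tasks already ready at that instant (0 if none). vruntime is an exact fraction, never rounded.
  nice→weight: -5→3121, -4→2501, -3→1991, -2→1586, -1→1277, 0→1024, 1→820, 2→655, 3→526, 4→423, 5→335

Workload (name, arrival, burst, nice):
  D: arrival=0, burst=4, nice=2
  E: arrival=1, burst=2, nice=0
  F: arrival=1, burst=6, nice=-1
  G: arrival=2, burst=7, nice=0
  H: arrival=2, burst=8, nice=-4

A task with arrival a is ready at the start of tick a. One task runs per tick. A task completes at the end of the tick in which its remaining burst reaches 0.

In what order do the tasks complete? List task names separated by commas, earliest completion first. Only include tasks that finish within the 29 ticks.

completion order = E, H, D, F, G

t=0: vr[D=0] → run D
t=1: vr[D=1024/655 E=1024/655 F=1024/655] → run D
t=2: vr[D=2048/655 E=1024/655 F=1024/655 G=1024/655 H=1024/655] → run E
t=3: vr[D=2048/655 E=1679/655 F=1024/655 G=1024/655 H=1024/655] → run F
t=4: vr[D=2048/655 E=1679/655 F=1978368/836435 G=1024/655 H=1024/655] → run G
t=5: vr[D=2048/655 E=1679/655 F=1978368/836435 G=1679/655 H=1024/655] → run H
t=6: vr[D=2048/655 E=1679/655 F=1978368/836435 G=1679/655 H=3231744/1638155] → run H
t=7: vr[D=2048/655 E=1679/655 F=1978368/836435 G=1679/655 H=3902464/1638155] → run F
t=8: vr[D=2048/655 E=1679/655 F=2649088/836435 G=1679/655 H=3902464/1638155] → run H
t=9: vr[D=2048/655 E=1679/655 F=2649088/836435 G=1679/655 H=4573184/1638155] → run E
t=10: vr[D=2048/655 F=2649088/836435 G=1679/655 H=4573184/1638155] → run G
t=11: vr[D=2048/655 F=2649088/836435 G=2334/655 H=4573184/1638155] → run H
t=12: vr[D=2048/655 F=2649088/836435 G=2334/655 H=5243904/1638155] → run D
t=13: vr[D=3072/655 F=2649088/836435 G=2334/655 H=5243904/1638155] → run F
t=14: vr[D=3072/655 F=3319808/836435 G=2334/655 H=5243904/1638155] → run H
t=15: vr[D=3072/655 F=3319808/836435 G=2334/655 H=5914624/1638155] → run G
t=16: vr[D=3072/655 F=3319808/836435 G=2989/655 H=5914624/1638155] → run H
t=17: vr[D=3072/655 F=3319808/836435 G=2989/655 H=6585344/1638155] → run F
t=18: vr[D=3072/655 F=3990528/836435 G=2989/655 H=6585344/1638155] → run H
t=19: vr[D=3072/655 F=3990528/836435 G=2989/655 H=7256064/1638155] → run H
t=20: vr[D=3072/655 F=3990528/836435 G=2989/655] → run G
t=21: vr[D=3072/655 F=3990528/836435 G=3644/655] → run D
t=22: vr[F=3990528/836435 G=3644/655] → run F
t=23: vr[F=4661248/836435 G=3644/655] → run G
t=24: vr[F=4661248/836435 G=4299/655] → run F
t=25: vr[G=4299/655] → run G
t=26: vr[G=4954/655] → run G
t=27: (idle)
t=28: (idle)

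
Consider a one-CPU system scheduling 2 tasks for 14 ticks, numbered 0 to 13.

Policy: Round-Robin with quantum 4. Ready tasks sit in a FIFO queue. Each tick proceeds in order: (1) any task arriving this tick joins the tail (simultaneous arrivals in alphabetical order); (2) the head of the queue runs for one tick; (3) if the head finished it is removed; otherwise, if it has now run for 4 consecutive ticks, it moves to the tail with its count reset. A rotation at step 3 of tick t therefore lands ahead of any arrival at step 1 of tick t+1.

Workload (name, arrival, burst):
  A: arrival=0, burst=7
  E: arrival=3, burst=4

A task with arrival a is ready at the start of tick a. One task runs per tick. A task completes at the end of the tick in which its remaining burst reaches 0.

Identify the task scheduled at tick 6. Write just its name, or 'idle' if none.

running at tick 6 = E

t=0: queue=[A] q_used=0 → run A
t=1: queue=[A] q_used=1 → run A
t=2: queue=[A] q_used=2 → run A
t=3: queue=[A,E] q_used=3 → run A
t=4: queue=[E,A] q_used=0 → run E
t=5: queue=[E,A] q_used=1 → run E
t=6: queue=[E,A] q_used=2 → run E
t=7: queue=[E,A] q_used=3 → run E
t=8: queue=[A] q_used=0 → run A
t=9: queue=[A] q_used=1 → run A
t=10: queue=[A] q_used=2 → run A
t=11: (idle)
t=12: (idle)
t=13: (idle)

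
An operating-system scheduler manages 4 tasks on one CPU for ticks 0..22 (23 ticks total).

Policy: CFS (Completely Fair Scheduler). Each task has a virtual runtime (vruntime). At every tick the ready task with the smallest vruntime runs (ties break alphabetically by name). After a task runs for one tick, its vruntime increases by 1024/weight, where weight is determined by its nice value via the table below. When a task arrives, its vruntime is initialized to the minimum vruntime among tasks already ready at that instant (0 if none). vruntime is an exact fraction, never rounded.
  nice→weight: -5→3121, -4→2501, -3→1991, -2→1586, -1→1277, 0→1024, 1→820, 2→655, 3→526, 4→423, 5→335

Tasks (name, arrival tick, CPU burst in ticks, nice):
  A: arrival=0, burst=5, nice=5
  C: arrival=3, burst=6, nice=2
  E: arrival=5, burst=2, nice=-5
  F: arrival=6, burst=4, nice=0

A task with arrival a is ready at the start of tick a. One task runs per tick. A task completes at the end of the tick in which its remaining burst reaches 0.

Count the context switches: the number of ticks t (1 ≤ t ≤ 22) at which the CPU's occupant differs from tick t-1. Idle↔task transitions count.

context switches = 10

t=0: vr[A=0] → run A
t=1: vr[A=1024/335] → run A
t=2: vr[A=2048/335] → run A
t=3: vr[A=3072/335 C=3072/335] → run A
t=4: vr[A=4096/335 C=3072/335] → run C
t=5: vr[A=4096/335 C=94208/8777 E=94208/8777] → run C
t=6: vr[A=4096/335 C=539648/43885 E=94208/8777 F=94208/8777] → run E
t=7: vr[A=4096/335 C=539648/43885 E=303010816/27393017 F=94208/8777] → run F
t=8: vr[A=4096/335 C=539648/43885 E=303010816/27393017 F=102985/8777] → run E
t=9: vr[A=4096/335 C=539648/43885 F=102985/8777] → run F
t=10: vr[A=4096/335 C=539648/43885 F=111762/8777] → run A
t=11: vr[C=539648/43885 F=111762/8777] → run C
t=12: vr[C=608256/43885 F=111762/8777] → run F
t=13: vr[C=608256/43885 F=120539/8777] → run F
t=14: vr[C=608256/43885] → run C
t=15: vr[C=676864/43885] → run C
t=16: vr[C=745472/43885] → run C
t=17: (idle)
t=18: (idle)
t=19: (idle)
t=20: (idle)
t=21: (idle)
t=22: (idle)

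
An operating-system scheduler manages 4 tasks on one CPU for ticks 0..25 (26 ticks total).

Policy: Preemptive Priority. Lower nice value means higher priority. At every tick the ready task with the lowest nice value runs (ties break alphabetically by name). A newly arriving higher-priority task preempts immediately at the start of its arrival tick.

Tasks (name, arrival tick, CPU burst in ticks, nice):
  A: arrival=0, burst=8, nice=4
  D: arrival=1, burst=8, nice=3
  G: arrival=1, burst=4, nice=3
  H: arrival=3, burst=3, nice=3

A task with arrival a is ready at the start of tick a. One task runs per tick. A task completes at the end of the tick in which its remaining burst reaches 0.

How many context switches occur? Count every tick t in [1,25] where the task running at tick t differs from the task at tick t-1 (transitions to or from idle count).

t=0: ready={A} → run A
t=1: ready={A,D,G} → run D
t=2: ready={A,D,G} → run D
t=3: ready={A,D,G,H} → run D
t=4: ready={A,D,G,H} → run D
t=5: ready={A,D,G,H} → run D
t=6: ready={A,D,G,H} → run D
t=7: ready={A,D,G,H} → run D
t=8: ready={A,D,G,H} → run D
t=9: ready={A,G,H} → run G
t=10: ready={A,G,H} → run G
t=11: ready={A,G,H} → run G
t=12: ready={A,G,H} → run G
t=13: ready={A,H} → run H
t=14: ready={A,H} → run H
t=15: ready={A,H} → run H
t=16: ready={A} → run A
t=17: ready={A} → run A
t=18: ready={A} → run A
t=19: ready={A} → run A
t=20: ready={A} → run A
t=21: ready={A} → run A
t=22: ready={A} → run A
t=23: (idle)
t=24: (idle)
t=25: (idle)

context switches = 5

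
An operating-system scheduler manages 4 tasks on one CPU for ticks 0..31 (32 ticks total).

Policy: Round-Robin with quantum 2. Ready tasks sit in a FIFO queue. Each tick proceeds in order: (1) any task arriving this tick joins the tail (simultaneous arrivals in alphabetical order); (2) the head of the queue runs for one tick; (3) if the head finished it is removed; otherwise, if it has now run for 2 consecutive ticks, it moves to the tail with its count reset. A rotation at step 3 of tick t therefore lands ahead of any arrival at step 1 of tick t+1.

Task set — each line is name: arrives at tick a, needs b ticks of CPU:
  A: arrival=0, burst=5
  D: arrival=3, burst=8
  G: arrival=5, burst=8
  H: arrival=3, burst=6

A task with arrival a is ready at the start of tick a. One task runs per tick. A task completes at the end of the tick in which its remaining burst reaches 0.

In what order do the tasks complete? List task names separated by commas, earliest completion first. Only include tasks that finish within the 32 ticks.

completion order = A, H, D, G

t=0: queue=[A] q_used=0 → run A
t=1: queue=[A] q_used=1 → run A
t=2: queue=[A] q_used=0 → run A
t=3: queue=[A,D,H] q_used=1 → run A
t=4: queue=[D,H,A] q_used=0 → run D
t=5: queue=[D,H,A,G] q_used=1 → run D
t=6: queue=[H,A,G,D] q_used=0 → run H
t=7: queue=[H,A,G,D] q_used=1 → run H
t=8: queue=[A,G,D,H] q_used=0 → run A
t=9: queue=[G,D,H] q_used=0 → run G
t=10: queue=[G,D,H] q_used=1 → run G
t=11: queue=[D,H,G] q_used=0 → run D
t=12: queue=[D,H,G] q_used=1 → run D
t=13: queue=[H,G,D] q_used=0 → run H
t=14: queue=[H,G,D] q_used=1 → run H
t=15: queue=[G,D,H] q_used=0 → run G
t=16: queue=[G,D,H] q_used=1 → run G
t=17: queue=[D,H,G] q_used=0 → run D
t=18: queue=[D,H,G] q_used=1 → run D
t=19: queue=[H,G,D] q_used=0 → run H
t=20: queue=[H,G,D] q_used=1 → run H
t=21: queue=[G,D] q_used=0 → run G
t=22: queue=[G,D] q_used=1 → run G
t=23: queue=[D,G] q_used=0 → run D
t=24: queue=[D,G] q_used=1 → run D
t=25: queue=[G] q_used=0 → run G
t=26: queue=[G] q_used=1 → run G
t=27: (idle)
t=28: (idle)
t=29: (idle)
t=30: (idle)
t=31: (idle)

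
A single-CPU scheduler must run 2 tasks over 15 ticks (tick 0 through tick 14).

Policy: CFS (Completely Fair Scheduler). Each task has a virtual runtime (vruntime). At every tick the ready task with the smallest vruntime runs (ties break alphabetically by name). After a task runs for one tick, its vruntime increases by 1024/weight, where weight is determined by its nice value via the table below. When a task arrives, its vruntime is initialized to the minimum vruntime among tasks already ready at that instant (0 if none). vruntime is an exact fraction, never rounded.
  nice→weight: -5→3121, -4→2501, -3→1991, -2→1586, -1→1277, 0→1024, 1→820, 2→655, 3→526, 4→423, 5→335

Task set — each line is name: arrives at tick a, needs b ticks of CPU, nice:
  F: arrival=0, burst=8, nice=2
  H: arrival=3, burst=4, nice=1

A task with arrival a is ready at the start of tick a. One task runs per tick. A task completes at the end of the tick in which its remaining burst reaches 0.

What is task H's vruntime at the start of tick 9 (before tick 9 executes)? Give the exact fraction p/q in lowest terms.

vruntime(H, start of tick 9) = 45312/5371

t=0: vr[F=0] → run F
t=1: vr[F=1024/655] → run F
t=2: vr[F=2048/655] → run F
t=3: vr[F=3072/655 H=3072/655] → run F
t=4: vr[F=4096/655 H=3072/655] → run H
t=5: vr[F=4096/655 H=159488/26855] → run H
t=6: vr[F=4096/655 H=193024/26855] → run F
t=7: vr[F=1024/131 H=193024/26855] → run H
t=8: vr[F=1024/131 H=45312/5371] → run F
t=9: vr[F=6144/655 H=45312/5371] → run H
t=10: vr[F=6144/655] → run F
t=11: vr[F=7168/655] → run F
t=12: (idle)
t=13: (idle)
t=14: (idle)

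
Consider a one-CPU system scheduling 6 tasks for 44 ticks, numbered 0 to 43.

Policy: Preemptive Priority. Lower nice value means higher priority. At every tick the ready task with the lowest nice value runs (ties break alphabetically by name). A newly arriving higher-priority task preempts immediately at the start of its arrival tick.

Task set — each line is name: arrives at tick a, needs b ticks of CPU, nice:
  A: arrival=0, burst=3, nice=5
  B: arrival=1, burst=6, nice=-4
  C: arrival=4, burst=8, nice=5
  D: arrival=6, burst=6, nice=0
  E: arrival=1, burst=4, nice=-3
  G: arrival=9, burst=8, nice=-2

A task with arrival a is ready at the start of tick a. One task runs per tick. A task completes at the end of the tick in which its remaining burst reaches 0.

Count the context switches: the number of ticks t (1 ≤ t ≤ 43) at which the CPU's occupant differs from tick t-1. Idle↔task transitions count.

t=0: ready={A} → run A
t=1: ready={A,B,E} → run B
t=2: ready={A,B,E} → run B
t=3: ready={A,B,E} → run B
t=4: ready={A,B,C,E} → run B
t=5: ready={A,B,C,E} → run B
t=6: ready={A,B,C,D,E} → run B
t=7: ready={A,C,D,E} → run E
t=8: ready={A,C,D,E} → run E
t=9: ready={A,C,D,E,G} → run E
t=10: ready={A,C,D,E,G} → run E
t=11: ready={A,C,D,G} → run G
t=12: ready={A,C,D,G} → run G
t=13: ready={A,C,D,G} → run G
t=14: ready={A,C,D,G} → run G
t=15: ready={A,C,D,G} → run G
t=16: ready={A,C,D,G} → run G
t=17: ready={A,C,D,G} → run G
t=18: ready={A,C,D,G} → run G
t=19: ready={A,C,D} → run D
t=20: ready={A,C,D} → run D
t=21: ready={A,C,D} → run D
t=22: ready={A,C,D} → run D
t=23: ready={A,C,D} → run D
t=24: ready={A,C,D} → run D
t=25: ready={A,C} → run A
t=26: ready={A,C} → run A
t=27: ready={C} → run C
t=28: ready={C} → run C
t=29: ready={C} → run C
t=30: ready={C} → run C
t=31: ready={C} → run C
t=32: ready={C} → run C
t=33: ready={C} → run C
t=34: ready={C} → run C
t=35: (idle)
t=36: (idle)
t=37: (idle)
t=38: (idle)
t=39: (idle)
t=40: (idle)
t=41: (idle)
t=42: (idle)
t=43: (idle)

context switches = 7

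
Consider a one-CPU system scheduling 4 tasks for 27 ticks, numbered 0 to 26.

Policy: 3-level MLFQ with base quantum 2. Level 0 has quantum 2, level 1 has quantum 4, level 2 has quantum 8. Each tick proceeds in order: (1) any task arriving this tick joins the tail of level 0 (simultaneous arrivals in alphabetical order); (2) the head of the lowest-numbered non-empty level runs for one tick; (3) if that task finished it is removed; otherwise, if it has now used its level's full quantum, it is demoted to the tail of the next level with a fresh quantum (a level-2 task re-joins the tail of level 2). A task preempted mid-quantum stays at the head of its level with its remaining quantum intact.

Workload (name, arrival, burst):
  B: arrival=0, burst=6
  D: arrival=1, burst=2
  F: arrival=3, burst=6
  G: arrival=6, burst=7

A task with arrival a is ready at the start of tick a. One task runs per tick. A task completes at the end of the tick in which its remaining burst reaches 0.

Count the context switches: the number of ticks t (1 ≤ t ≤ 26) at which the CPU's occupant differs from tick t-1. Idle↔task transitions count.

t=0: L0/L1/L2 = B/-/- → run B
t=1: L0/L1/L2 = BD/-/- → run B
t=2: L0/L1/L2 = D/B/- → run D
t=3: L0/L1/L2 = DF/B/- → run D
t=4: L0/L1/L2 = F/B/- → run F
t=5: L0/L1/L2 = F/B/- → run F
t=6: L0/L1/L2 = G/BF/- → run G
t=7: L0/L1/L2 = G/BF/- → run G
t=8: L0/L1/L2 = -/BFG/- → run B
t=9: L0/L1/L2 = -/BFG/- → run B
t=10: L0/L1/L2 = -/BFG/- → run B
t=11: L0/L1/L2 = -/BFG/- → run B
t=12: L0/L1/L2 = -/FG/- → run F
t=13: L0/L1/L2 = -/FG/- → run F
t=14: L0/L1/L2 = -/FG/- → run F
t=15: L0/L1/L2 = -/FG/- → run F
t=16: L0/L1/L2 = -/G/- → run G
t=17: L0/L1/L2 = -/G/- → run G
t=18: L0/L1/L2 = -/G/- → run G
t=19: L0/L1/L2 = -/G/- → run G
t=20: L0/L1/L2 = -/-/G → run G
t=21: (idle)
t=22: (idle)
t=23: (idle)
t=24: (idle)
t=25: (idle)
t=26: (idle)

context switches = 7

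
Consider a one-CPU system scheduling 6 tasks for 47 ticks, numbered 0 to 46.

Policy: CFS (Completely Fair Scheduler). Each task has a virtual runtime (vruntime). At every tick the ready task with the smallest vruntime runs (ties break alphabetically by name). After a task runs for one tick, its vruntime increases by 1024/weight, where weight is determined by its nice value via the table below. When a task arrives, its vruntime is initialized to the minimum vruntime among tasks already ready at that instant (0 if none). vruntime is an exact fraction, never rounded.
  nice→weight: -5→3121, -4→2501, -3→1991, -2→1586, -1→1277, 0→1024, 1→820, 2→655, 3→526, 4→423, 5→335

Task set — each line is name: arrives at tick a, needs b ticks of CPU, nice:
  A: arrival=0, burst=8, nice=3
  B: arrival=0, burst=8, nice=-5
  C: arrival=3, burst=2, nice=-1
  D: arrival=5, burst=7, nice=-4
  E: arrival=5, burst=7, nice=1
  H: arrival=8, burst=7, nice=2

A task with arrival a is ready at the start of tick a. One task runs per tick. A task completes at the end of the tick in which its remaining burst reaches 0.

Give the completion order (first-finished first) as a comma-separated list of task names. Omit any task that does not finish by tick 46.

t=0: vr[A=0 B=0] → run A
t=1: vr[A=512/263 B=0] → run B
t=2: vr[A=512/263 B=1024/3121] → run B
t=3: vr[A=512/263 B=2048/3121 C=2048/3121] → run B
t=4: vr[A=512/263 B=3072/3121 C=2048/3121] → run C
t=5: vr[A=512/263 B=3072/3121 C=5811200/3985517 D=3072/3121 E=3072/3121] → run B
t=6: vr[A=512/263 B=4096/3121 C=5811200/3985517 D=3072/3121 E=3072/3121] → run D
t=7: vr[A=512/263 B=4096/3121 C=5811200/3985517 D=10878976/7805621 E=3072/3121] → run E
t=8: vr[A=512/263 B=4096/3121 C=5811200/3985517 D=10878976/7805621 E=1428736/639805 H=4096/3121] → run B
t=9: vr[A=512/263 B=5120/3121 C=5811200/3985517 D=10878976/7805621 E=1428736/639805 H=4096/3121] → run H
t=10: vr[A=512/263 B=5120/3121 C=5811200/3985517 D=10878976/7805621 E=1428736/639805 H=5878784/2044255] → run D
t=11: vr[A=512/263 B=5120/3121 C=5811200/3985517 D=14074880/7805621 E=1428736/639805 H=5878784/2044255] → run C
t=12: vr[A=512/263 B=5120/3121 D=14074880/7805621 E=1428736/639805 H=5878784/2044255] → run B
t=13: vr[A=512/263 B=6144/3121 D=14074880/7805621 E=1428736/639805 H=5878784/2044255] → run D
t=14: vr[A=512/263 B=6144/3121 D=17270784/7805621 E=1428736/639805 H=5878784/2044255] → run A
t=15: vr[A=1024/263 B=6144/3121 D=17270784/7805621 E=1428736/639805 H=5878784/2044255] → run B
t=16: vr[A=1024/263 B=7168/3121 D=17270784/7805621 E=1428736/639805 H=5878784/2044255] → run D
t=17: vr[A=1024/263 B=7168/3121 D=20466688/7805621 E=1428736/639805 H=5878784/2044255] → run E
t=18: vr[A=1024/263 B=7168/3121 D=20466688/7805621 E=2227712/639805 H=5878784/2044255] → run B
t=19: vr[A=1024/263 D=20466688/7805621 E=2227712/639805 H=5878784/2044255] → run D
t=20: vr[A=1024/263 D=23662592/7805621 E=2227712/639805 H=5878784/2044255] → run H
t=21: vr[A=1024/263 D=23662592/7805621 E=2227712/639805 H=9074688/2044255] → run D
t=22: vr[A=1024/263 D=26858496/7805621 E=2227712/639805 H=9074688/2044255] → run D
t=23: vr[A=1024/263 E=2227712/639805 H=9074688/2044255] → run E
t=24: vr[A=1024/263 E=3026688/639805 H=9074688/2044255] → run A
t=25: vr[A=1536/263 E=3026688/639805 H=9074688/2044255] → run H
t=26: vr[A=1536/263 E=3026688/639805 H=12270592/2044255] → run E
t=27: vr[A=1536/263 E=3825664/639805 H=12270592/2044255] → run A
t=28: vr[A=2048/263 E=3825664/639805 H=12270592/2044255] → run E
t=29: vr[A=2048/263 E=924928/127961 H=12270592/2044255] → run H
t=30: vr[A=2048/263 E=924928/127961 H=15466496/2044255] → run E
t=31: vr[A=2048/263 E=5423616/639805 H=15466496/2044255] → run H
t=32: vr[A=2048/263 E=5423616/639805 H=3732480/408851] → run A
t=33: vr[A=2560/263 E=5423616/639805 H=3732480/408851] → run E
t=34: vr[A=2560/263 H=3732480/408851] → run H
t=35: vr[A=2560/263 H=21858304/2044255] → run A
t=36: vr[A=3072/263 H=21858304/2044255] → run H
t=37: vr[A=3072/263] → run A
t=38: vr[A=3584/263] → run A
t=39: (idle)
t=40: (idle)
t=41: (idle)
t=42: (idle)
t=43: (idle)
t=44: (idle)
t=45: (idle)
t=46: (idle)

completion order = C, B, D, E, H, A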